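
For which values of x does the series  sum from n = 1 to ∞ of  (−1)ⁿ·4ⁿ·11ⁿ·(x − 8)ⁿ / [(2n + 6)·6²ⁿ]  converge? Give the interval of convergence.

(79/11, 97/11]

Apply the ratio test: |a_{n+1}| / |a_n| = [(2n + 6)/(2(n+1) + 6)] · 4·11/36, which tends to 11/9 as n → ∞.
The series converges when 11/9 · |x − 8| < 1, giving R = 9/11.
At x = 97/11: an alternating series whose terms decrease to 0 in absolute value, so it converges by the Leibniz criterion.
Endpoint x = 79/11: comparison with the harmonic series Σ 1/n shows the series diverges.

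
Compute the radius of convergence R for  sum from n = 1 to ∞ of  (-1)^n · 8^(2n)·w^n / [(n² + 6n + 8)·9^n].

Ratio test: |a_{n+1}/a_n| = [(n² + 6n + 8)/((n+1)² + 6(n+1) + 8)] · 64/9 → 64/9 as n → ∞.
Hence the series converges for |w| < 1/(64/9) = 9/64, so the radius of convergence is 9/64.

R = 9/64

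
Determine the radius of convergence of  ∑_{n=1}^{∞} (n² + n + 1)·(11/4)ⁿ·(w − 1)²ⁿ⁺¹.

Apply the ratio test: |a_{n+1}| / |a_n| = [((n+1)² + (n+1) + 1)/(n² + n + 1)] · 11/4, which tends to 11/4 as n → ∞.
Successive powers of (w − 1) differ by 2, so the series converges when |w − 1|² · 11/4 < 1, i.e. |w − 1| < √(4/11). So R = 2√11/11.

R = 2√11/11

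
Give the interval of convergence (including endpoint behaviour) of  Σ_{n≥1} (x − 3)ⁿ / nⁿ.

Applying the root test, |a_n|^(1/n) = 1/n → 0.
Since the n-th root of |a_n| tends to 0, the series converges for all real x; R = ∞.

(−∞, ∞)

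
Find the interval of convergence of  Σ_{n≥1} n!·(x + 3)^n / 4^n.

Apply the ratio test: |a_{n+1}| / |a_n| = (n+1) · 1/4, which tends to ∞ as n → ∞.
The terms grow without bound for any (x + 3) ≠ 0, so R = 0 (convergence only at x = -3).

{-3}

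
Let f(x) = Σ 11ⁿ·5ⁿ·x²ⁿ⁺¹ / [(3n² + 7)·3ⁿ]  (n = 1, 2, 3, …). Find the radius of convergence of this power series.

Apply the ratio test: |a_{n+1}| / |a_n| = [(3n² + 7)/(3(n+1)² + 7)] · 11·5/3, which tends to 55/3 as n → ∞.
Writing y = x², the series in y has radius 3/55, so |x| < √(3/55) and R = √165/55.

R = √165/55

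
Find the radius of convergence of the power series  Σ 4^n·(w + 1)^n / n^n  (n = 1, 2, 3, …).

R = ∞

Root test: |a_n|^(1/n) = 4/n → 0.
Since the n-th root of |a_n| tends to 0, the series converges for all real w; R = ∞.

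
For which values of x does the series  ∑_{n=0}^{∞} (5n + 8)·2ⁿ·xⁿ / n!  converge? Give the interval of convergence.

(−∞, ∞)

The ratio of consecutive coefficients is (5(n+1) + 8)/(5n + 8) · 2 · 1/(n+1) → 0.
The limit is 0, so the series converges for all x; R = ∞.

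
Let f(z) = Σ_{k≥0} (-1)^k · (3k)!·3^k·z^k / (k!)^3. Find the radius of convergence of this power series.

The ratio of consecutive coefficients is (3k+1)·(3k+2)·(3k+3)/(k+1)³ · 3 → 81.
Convergence for |z| · 81 < 1, i.e. |z| < 1/81. So R = 1/81.

R = 1/81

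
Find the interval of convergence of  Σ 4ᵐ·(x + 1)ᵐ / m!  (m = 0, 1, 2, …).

Ratio test: |a_{m+1}/a_m| = 4 · 1/(m+1) → 0 as m → ∞.
Since the limit is 0 < 1 for every x, the series converges on all of ℝ and R = ∞.

(−∞, ∞)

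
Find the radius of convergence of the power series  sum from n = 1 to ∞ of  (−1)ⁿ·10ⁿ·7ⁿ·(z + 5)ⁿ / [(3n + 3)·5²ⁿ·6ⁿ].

R = 15/7

By the ratio test, |a_{n+1}/a_n| = [(3n + 3)/(3(n+1) + 3)] · 10·7/(25·6) → 7/15.
Hence the series converges for |z + 5| < 1/(7/15) = 15/7, so the radius of convergence is 15/7.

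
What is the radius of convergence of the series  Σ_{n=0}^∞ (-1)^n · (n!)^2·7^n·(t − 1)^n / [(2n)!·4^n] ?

The ratio of consecutive coefficients is (n+1)²/[(2n+1)·(2n+2)] · 7/4 → 7/16.
Convergence for |t − 1| · 7/16 < 1, i.e. |t − 1| < 16/7. So R = 16/7.

R = 16/7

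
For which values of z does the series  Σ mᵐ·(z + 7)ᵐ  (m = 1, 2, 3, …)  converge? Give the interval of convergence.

By the Cauchy root test, |a_m|^(1/m) = m → ∞.
Since the m-th root of |a_m| is unbounded, the series converges only at z = -7; R = 0.

{-7}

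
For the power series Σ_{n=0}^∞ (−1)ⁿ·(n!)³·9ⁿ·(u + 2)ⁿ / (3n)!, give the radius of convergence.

R = 3

By the ratio test, |a_{n+1}/a_n| = (n+1)³/[(3n+1)·(3n+2)·(3n+3)] · 9 → 1/3.
Thus R = 1/(1/3) = 3.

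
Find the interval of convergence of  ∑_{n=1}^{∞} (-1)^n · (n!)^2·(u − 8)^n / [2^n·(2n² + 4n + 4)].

{8}

The ratio of consecutive coefficients is (n+1)² · 1/2 · (2n² + 4n + 4)/(2(n+1)² + 4(n+1) + 4) → ∞.
Since the ratio → ∞, the series diverges for every u ≠ 8, and R = 0.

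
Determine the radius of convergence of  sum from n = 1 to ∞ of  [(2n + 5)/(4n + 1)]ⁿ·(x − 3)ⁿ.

Applying the root test, |a_n|^(1/n) = (2n + 5)/(4n + 1) → 1/2.
Thus R = 1/(1/2) = 2.

R = 2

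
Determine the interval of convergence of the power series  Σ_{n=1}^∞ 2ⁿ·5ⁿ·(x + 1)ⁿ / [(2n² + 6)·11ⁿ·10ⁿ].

[-12, 10]

Ratio test: |a_{n+1}/a_n| = [(2n² + 6)/(2(n+1)² + 6)] · 2·5/(11·10) → 1/11 as n → ∞.
Hence the series converges for |x + 1| < 1/(1/11) = 11, so the radius of convergence is 11.
Endpoint x = 10: the terms are on the order of 1/n², so the series converges absolutely by comparison with the p-series (p = 2 > 1).
When x = -12, the series is dominated by a constant times Σ 1/n², which converges (p = 2 > 1).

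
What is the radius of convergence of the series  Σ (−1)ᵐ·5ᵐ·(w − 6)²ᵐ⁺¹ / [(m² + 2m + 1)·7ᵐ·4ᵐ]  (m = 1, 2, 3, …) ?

R = 2√35/5

By the ratio test, |a_{m+1}/a_m| = [(m² + 2m + 1)/((m+1)² + 2(m+1) + 1)] · 5/(7·4) → 5/28.
Since the exponent of (w − 6) increases by 2 each term, convergence requires |w − 6|² < 28/5, hence R = 2√35/5.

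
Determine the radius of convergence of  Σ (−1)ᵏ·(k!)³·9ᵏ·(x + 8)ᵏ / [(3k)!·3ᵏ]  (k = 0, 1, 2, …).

R = 9

Ratio test: |a_{k+1}/a_k| = (k+1)³/[(3k+1)·(3k+2)·(3k+3)] · 9/3 → 1/9 as k → ∞.
Convergence for |x + 8| · 1/9 < 1, i.e. |x + 8| < 9. So R = 9.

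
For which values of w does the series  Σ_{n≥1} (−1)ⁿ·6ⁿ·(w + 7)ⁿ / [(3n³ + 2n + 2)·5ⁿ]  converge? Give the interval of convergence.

[-47/6, -37/6]

The ratio of consecutive coefficients is [(3n³ + 2n + 2)/(3(n+1)³ + 2(n+1) + 2)] · 6/5 → 6/5.
Convergence for |w + 7| · 6/5 < 1, i.e. |w + 7| < 5/6. So R = 5/6.
When w = -37/6, absolute convergence follows by limit comparison with Σ 1/n³.
Endpoint w = -47/6: absolute convergence follows by limit comparison with Σ 1/n³.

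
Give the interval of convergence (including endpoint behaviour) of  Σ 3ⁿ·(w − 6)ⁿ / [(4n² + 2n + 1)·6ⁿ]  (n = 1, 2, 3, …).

[4, 8]

By the ratio test, |a_{n+1}/a_n| = [(4n² + 2n + 1)/(4(n+1)² + 2(n+1) + 1)] · 3/6 → 1/2.
Convergence for |w − 6| · 1/2 < 1, i.e. |w − 6| < 2. So R = 2.
When w = 8, absolute convergence follows by limit comparison with Σ 1/n².
At w = 4: absolute convergence follows by limit comparison with Σ 1/n².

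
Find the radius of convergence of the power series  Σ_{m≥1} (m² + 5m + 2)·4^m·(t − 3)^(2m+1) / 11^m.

By the ratio test, |a_{m+1}/a_m| = [((m+1)² + 5(m+1) + 2)/(m² + 5m + 2)] · 4/11 → 4/11.
Writing y = (t − 3)², the series in y has radius 11/4, so |t − 3| < √(11/4) and R = √11/2.

R = √11/2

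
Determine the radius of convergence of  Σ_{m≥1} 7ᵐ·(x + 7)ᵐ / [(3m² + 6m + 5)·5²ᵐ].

R = 25/7

Ratio test: |a_{m+1}/a_m| = [(3m² + 6m + 5)/(3(m+1)² + 6(m+1) + 5)] · 7/25 → 7/25 as m → ∞.
Convergence for |x + 7| · 7/25 < 1, i.e. |x + 7| < 25/7. So R = 25/7.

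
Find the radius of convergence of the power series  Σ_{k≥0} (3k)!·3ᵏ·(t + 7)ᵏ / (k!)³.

By the ratio test, |a_{k+1}/a_k| = (3k+1)·(3k+2)·(3k+3)/(k+1)³ · 3 → 81.
Convergence for |t + 7| · 81 < 1, i.e. |t + 7| < 1/81. So R = 1/81.

R = 1/81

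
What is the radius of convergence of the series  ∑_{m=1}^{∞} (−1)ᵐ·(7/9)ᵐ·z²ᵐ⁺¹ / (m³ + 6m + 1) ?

Ratio test: |a_{m+1}/a_m| = [(m³ + 6m + 1)/((m+1)³ + 6(m+1) + 1)] · 7/9 → 7/9 as m → ∞.
Since the exponent of z increases by 2 each term, convergence requires |z|² < 9/7, hence R = 3√7/7.

R = 3√7/7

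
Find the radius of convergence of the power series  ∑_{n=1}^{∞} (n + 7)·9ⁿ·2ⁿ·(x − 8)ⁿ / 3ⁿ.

Apply the ratio test: |a_{n+1}| / |a_n| = [((n+1) + 7)/(n + 7)] · 9·2/3, which tends to 6 as n → ∞.
Hence the series converges for |x − 8| < 1/(6) = 1/6, so the radius of convergence is 1/6.

R = 1/6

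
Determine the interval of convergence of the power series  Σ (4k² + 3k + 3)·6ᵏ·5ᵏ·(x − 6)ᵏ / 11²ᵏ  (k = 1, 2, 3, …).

(59/30, 301/30)

By the ratio test, |a_{k+1}/a_k| = [(4(k+1)² + 3(k+1) + 3)/(4k² + 3k + 3)] · 6·5/121 → 30/121.
Thus R = 1/(30/121) = 121/30.
When x = 301/30, the terms do not tend to 0, so the series diverges.
When x = 59/30, the k-th term does not approach 0; divergence by the term test.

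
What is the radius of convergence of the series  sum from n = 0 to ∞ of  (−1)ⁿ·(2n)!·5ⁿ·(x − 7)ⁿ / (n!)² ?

R = 1/20

The ratio of consecutive coefficients is (2n+1)·(2n+2)/(n+1)² · 5 → 20.
The series converges when 20 · |x − 7| < 1, giving R = 1/20.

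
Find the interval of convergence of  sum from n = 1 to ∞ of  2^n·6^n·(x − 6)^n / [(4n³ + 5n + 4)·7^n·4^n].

By the ratio test, |a_{n+1}/a_n| = [(4n³ + 5n + 4)/(4(n+1)³ + 5(n+1) + 4)] · 2·6/(7·4) → 3/7.
Convergence for |x − 6| · 3/7 < 1, i.e. |x − 6| < 7/3. So R = 7/3.
When x = 25/3, the series is dominated by a constant times Σ 1/n³, which converges (p = 3 > 1).
Endpoint x = 11/3: the terms are on the order of 1/n³, so the series converges absolutely by comparison with the p-series (p = 3 > 1).

[11/3, 25/3]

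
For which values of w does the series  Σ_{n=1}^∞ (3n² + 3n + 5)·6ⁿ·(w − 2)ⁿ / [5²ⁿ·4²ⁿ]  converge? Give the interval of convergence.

(-194/3, 206/3)

Ratio test: |a_{n+1}/a_n| = [(3(n+1)² + 3(n+1) + 5)/(3n² + 3n + 5)] · 6/(25·16) → 3/200 as n → ∞.
Hence the series converges for |w − 2| < 1/(3/200) = 200/3, so the radius of convergence is 200/3.
At w = 206/3: the terms have absolute value of order n², which does not tend to 0, so the series diverges by the divergence test.
Check w = -194/3: the terms have absolute value of order n², which does not tend to 0, so the series diverges by the divergence test.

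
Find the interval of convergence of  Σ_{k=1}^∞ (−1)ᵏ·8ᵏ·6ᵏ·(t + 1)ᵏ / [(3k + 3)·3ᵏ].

The ratio of consecutive coefficients is [(3k + 3)/(3(k+1) + 3)] · 8·6/3 → 16.
Thus R = 1/(16) = 1/16.
Endpoint t = -15/16: convergence follows from the alternating series test (terms decrease monotonically to 0).
At t = -17/16: the terms behave like c/k; limit comparison with the harmonic series gives divergence.

(-17/16, -15/16]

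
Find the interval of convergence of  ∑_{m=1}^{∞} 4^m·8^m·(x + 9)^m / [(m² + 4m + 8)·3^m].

[-291/32, -285/32]

By the ratio test, |a_{m+1}/a_m| = [(m² + 4m + 8)/((m+1)² + 4(m+1) + 8)] · 4·8/3 → 32/3.
The series converges when 32/3 · |x + 9| < 1, giving R = 3/32.
Check x = -285/32: the series is dominated by a constant times Σ 1/m², which converges (p = 2 > 1).
Endpoint x = -291/32: the terms are on the order of 1/m², so the series converges absolutely by comparison with the p-series (p = 2 > 1).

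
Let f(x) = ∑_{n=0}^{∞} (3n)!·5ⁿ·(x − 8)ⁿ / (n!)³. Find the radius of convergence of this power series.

R = 1/135

Ratio test: |a_{n+1}/a_n| = (3n+1)·(3n+2)·(3n+3)/(n+1)³ · 5 → 135 as n → ∞.
Thus R = 1/(135) = 1/135.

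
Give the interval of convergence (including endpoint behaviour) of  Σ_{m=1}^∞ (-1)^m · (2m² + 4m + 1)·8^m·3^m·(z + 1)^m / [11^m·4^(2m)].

The ratio of consecutive coefficients is [(2(m+1)² + 4(m+1) + 1)/(2m² + 4m + 1)] · 8·3/(11·16) → 3/22.
Hence the series converges for |z + 1| < 1/(3/22) = 22/3, so the radius of convergence is 22/3.
At z = 19/3: the terms do not tend to 0, so the series diverges.
At z = -25/3: the terms do not tend to 0, so the series diverges.

(-25/3, 19/3)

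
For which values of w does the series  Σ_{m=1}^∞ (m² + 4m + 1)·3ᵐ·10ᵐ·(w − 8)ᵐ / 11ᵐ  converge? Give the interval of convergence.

(229/30, 251/30)

By the ratio test, |a_{m+1}/a_m| = [((m+1)² + 4(m+1) + 1)/(m² + 4m + 1)] · 3·10/11 → 30/11.
Thus R = 1/(30/11) = 11/30.
At w = 251/30: the terms have absolute value of order m², which does not tend to 0, so the series diverges by the divergence test.
Check w = 229/30: the terms do not tend to 0, so the series diverges.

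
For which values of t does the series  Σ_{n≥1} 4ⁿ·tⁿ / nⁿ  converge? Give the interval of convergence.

(−∞, ∞)

Root test: |a_n|^(1/n) = 4/n → 0.
Since the n-th root of |a_n| tends to 0, the series converges for all real t; R = ∞.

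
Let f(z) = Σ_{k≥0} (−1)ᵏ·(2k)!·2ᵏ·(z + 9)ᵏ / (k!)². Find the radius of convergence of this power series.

Ratio test: |a_{k+1}/a_k| = (2k+1)·(2k+2)/(k+1)² · 2 → 8 as k → ∞.
Hence the series converges for |z + 9| < 1/(8) = 1/8, so the radius of convergence is 1/8.

R = 1/8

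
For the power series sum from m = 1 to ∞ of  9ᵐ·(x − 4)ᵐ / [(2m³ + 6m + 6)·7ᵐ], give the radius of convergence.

By the ratio test, |a_{m+1}/a_m| = [(2m³ + 6m + 6)/(2(m+1)³ + 6(m+1) + 6)] · 9/7 → 9/7.
The series converges when 9/7 · |x − 4| < 1, giving R = 7/9.

R = 7/9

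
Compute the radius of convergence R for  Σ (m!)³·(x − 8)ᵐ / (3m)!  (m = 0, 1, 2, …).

R = 27

Apply the ratio test: |a_{m+1}| / |a_m| = (m+1)³/[(3m+1)·(3m+2)·(3m+3)], which tends to 1/27 as m → ∞.
Convergence for |x − 8| · 1/27 < 1, i.e. |x − 8| < 27. So R = 27.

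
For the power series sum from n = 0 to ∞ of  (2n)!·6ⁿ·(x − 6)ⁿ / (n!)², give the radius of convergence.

The ratio of consecutive coefficients is (2n+1)·(2n+2)/(n+1)² · 6 → 24.
The series converges when 24 · |x − 6| < 1, giving R = 1/24.

R = 1/24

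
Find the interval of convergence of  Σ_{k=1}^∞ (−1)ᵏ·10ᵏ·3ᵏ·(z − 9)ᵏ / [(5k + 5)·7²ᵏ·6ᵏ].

(-4/5, 94/5]

Ratio test: |a_{k+1}/a_k| = [(5k + 5)/(5(k+1) + 5)] · 10·3/(49·6) → 5/49 as k → ∞.
The series converges when 5/49 · |z − 9| < 1, giving R = 49/5.
Check z = 94/5: convergence follows from the alternating series test (terms decrease monotonically to 0).
At z = -4/5: comparison with the harmonic series Σ 1/k shows the series diverges.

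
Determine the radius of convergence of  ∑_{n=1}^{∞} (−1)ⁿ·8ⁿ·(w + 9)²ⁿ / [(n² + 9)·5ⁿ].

By the ratio test, |a_{n+1}/a_n| = [(n² + 9)/((n+1)² + 9)] · 8/5 → 8/5.
Successive powers of (w + 9) differ by 2, so the series converges when |w + 9|² · 8/5 < 1, i.e. |w + 9| < √(5/8). So R = √10/4.

R = √10/4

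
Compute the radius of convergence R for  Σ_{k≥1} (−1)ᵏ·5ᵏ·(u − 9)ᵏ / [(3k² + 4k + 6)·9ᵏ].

R = 9/5

The ratio of consecutive coefficients is [(3k² + 4k + 6)/(3(k+1)² + 4(k+1) + 6)] · 5/9 → 5/9.
The series converges when 5/9 · |u − 9| < 1, giving R = 9/5.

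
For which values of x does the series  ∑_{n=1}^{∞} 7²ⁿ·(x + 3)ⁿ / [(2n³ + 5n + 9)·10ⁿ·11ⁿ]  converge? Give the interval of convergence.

By the ratio test, |a_{n+1}/a_n| = [(2n³ + 5n + 9)/(2(n+1)³ + 5(n+1) + 9)] · 49/(10·11) → 49/110.
Hence the series converges for |x + 3| < 1/(49/110) = 110/49, so the radius of convergence is 110/49.
Endpoint x = -37/49: absolute convergence follows by limit comparison with Σ 1/n³.
At x = -257/49: the series is dominated by a constant times Σ 1/n³, which converges (p = 3 > 1).

[-257/49, -37/49]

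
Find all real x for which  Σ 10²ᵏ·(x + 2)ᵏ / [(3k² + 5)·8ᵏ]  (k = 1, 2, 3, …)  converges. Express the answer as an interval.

[-52/25, -48/25]

Apply the ratio test: |a_{k+1}| / |a_k| = [(3k² + 5)/(3(k+1)² + 5)] · 100/8, which tends to 25/2 as k → ∞.
Thus R = 1/(25/2) = 2/25.
At x = -48/25: the terms are on the order of 1/k², so the series converges absolutely by comparison with the p-series (p = 2 > 1).
When x = -52/25, absolute convergence follows by limit comparison with Σ 1/k².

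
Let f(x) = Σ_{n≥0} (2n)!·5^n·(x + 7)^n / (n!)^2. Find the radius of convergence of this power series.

By the ratio test, |a_{n+1}/a_n| = (2n+1)·(2n+2)/(n+1)² · 5 → 20.
Hence the series converges for |x + 7| < 1/(20) = 1/20, so the radius of convergence is 1/20.

R = 1/20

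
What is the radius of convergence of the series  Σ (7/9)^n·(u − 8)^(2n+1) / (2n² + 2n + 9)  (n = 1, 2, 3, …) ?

R = 3√7/7

Ratio test: |a_{n+1}/a_n| = [(2n² + 2n + 9)/(2(n+1)² + 2(n+1) + 9)] · 7/9 → 7/9 as n → ∞.
Since the exponent of (u − 8) increases by 2 each term, convergence requires |u − 8|² < 9/7, hence R = 3√7/7.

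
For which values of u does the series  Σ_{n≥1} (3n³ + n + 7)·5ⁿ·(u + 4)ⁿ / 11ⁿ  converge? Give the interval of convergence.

(-31/5, -9/5)

Apply the ratio test: |a_{n+1}| / |a_n| = [(3(n+1)³ + (n+1) + 7)/(3n³ + n + 7)] · 5/11, which tends to 5/11 as n → ∞.
Hence the series converges for |u + 4| < 1/(5/11) = 11/5, so the radius of convergence is 11/5.
Check u = -9/5: the terms have absolute value of order n³, which does not tend to 0, so the series diverges by the divergence test.
Check u = -31/5: the terms do not tend to 0, so the series diverges.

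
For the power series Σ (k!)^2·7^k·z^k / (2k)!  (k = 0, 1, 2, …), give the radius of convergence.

By the ratio test, |a_{k+1}/a_k| = (k+1)²/[(2k+1)·(2k+2)] · 7 → 7/4.
Thus R = 1/(7/4) = 4/7.

R = 4/7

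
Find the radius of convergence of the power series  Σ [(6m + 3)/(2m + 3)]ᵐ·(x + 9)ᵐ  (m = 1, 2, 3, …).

R = 1/3

Applying the root test, |a_m|^(1/m) = (6m + 3)/(2m + 3) → 3.
Hence the series converges for |x + 9| < 1/(3) = 1/3, so the radius of convergence is 1/3.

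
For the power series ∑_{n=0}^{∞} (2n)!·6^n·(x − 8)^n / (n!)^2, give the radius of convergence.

Ratio test: |a_{n+1}/a_n| = (2n+1)·(2n+2)/(n+1)² · 6 → 24 as n → ∞.
Hence the series converges for |x − 8| < 1/(24) = 1/24, so the radius of convergence is 1/24.

R = 1/24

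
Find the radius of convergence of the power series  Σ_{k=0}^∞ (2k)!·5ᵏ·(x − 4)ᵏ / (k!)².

R = 1/20

Apply the ratio test: |a_{k+1}| / |a_k| = (2k+1)·(2k+2)/(k+1)² · 5, which tends to 20 as k → ∞.
Hence the series converges for |x − 4| < 1/(20) = 1/20, so the radius of convergence is 1/20.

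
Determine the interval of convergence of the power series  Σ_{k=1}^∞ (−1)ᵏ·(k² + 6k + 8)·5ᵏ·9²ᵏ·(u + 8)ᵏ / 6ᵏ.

(-1082/135, -1078/135)

The ratio of consecutive coefficients is [((k+1)² + 6(k+1) + 8)/(k² + 6k + 8)] · 5·81/6 → 135/2.
The series converges when 135/2 · |u + 8| < 1, giving R = 2/135.
When u = -1078/135, the terms do not tend to 0, so the series diverges.
Check u = -1082/135: the k-th term does not approach 0; divergence by the term test.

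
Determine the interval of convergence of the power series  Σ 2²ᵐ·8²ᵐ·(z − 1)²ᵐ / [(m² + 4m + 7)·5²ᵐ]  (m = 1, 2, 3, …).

[11/16, 21/16]

Ratio test: |a_{m+1}/a_m| = [(m² + 4m + 7)/((m+1)² + 4(m+1) + 7)] · 4·64/25 → 256/25 as m → ∞.
Writing y = (z − 1)², the series in y has radius 25/256, so |z − 1| < √(25/256) = 5/16 and R = 5/16.
When z = 21/16, the series is dominated by a constant times Σ 1/m², which converges (p = 2 > 1).
When z = 11/16, the series is dominated by a constant times Σ 1/m², which converges (p = 2 > 1).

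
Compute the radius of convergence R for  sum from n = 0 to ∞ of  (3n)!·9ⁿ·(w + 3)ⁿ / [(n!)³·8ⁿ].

R = 8/243

The ratio of consecutive coefficients is (3n+1)·(3n+2)·(3n+3)/(n+1)³ · 9/8 → 243/8.
Hence the series converges for |w + 3| < 1/(243/8) = 8/243, so the radius of convergence is 8/243.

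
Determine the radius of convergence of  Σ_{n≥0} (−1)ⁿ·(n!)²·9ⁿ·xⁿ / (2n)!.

The ratio of consecutive coefficients is (n+1)²/[(2n+1)·(2n+2)] · 9 → 9/4.
The series converges when 9/4 · |x| < 1, giving R = 4/9.

R = 4/9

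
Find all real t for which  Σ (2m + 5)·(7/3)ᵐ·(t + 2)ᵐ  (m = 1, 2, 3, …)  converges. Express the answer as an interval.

Ratio test: |a_{m+1}/a_m| = [(2(m+1) + 5)/(2m + 5)] · 7/3 → 7/3 as m → ∞.
The series converges when 7/3 · |t + 2| < 1, giving R = 3/7.
When t = -11/7, the terms do not tend to 0, so the series diverges.
Check t = -17/7: the m-th term does not approach 0; divergence by the term test.

(-17/7, -11/7)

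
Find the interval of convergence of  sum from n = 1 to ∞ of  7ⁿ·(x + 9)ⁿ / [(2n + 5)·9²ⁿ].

Ratio test: |a_{n+1}/a_n| = [(2n + 5)/(2(n+1) + 5)] · 7/81 → 7/81 as n → ∞.
Convergence for |x + 9| · 7/81 < 1, i.e. |x + 9| < 81/7. So R = 81/7.
Check x = 18/7: the terms behave like c/n; limit comparison with the harmonic series gives divergence.
Endpoint x = -144/7: convergence follows from the alternating series test (terms decrease monotonically to 0).

[-144/7, 18/7)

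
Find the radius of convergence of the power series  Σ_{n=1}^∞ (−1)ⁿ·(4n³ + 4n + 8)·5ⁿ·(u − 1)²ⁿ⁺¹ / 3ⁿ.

The ratio of consecutive coefficients is [(4(n+1)³ + 4(n+1) + 8)/(4n³ + 4n + 8)] · 5/3 → 5/3.
Writing y = (u − 1)², the series in y has radius 3/5, so |u − 1| < √(3/5) and R = √15/5.

R = √15/5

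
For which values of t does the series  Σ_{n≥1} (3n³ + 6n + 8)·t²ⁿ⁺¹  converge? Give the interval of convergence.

Apply the ratio test: |a_{n+1}| / |a_n| = (3(n+1)³ + 6(n+1) + 8)/(3n³ + 6n + 8), which tends to 1 as n → ∞.
Successive powers of t differ by 2, so the series converges when |t|² · 1 < 1, i.e. |t| < √(1) = 1. So R = 1.
Endpoint t = 1: the n-th term does not approach 0; divergence by the term test.
Check t = -1: the n-th term does not approach 0; divergence by the term test.

(-1, 1)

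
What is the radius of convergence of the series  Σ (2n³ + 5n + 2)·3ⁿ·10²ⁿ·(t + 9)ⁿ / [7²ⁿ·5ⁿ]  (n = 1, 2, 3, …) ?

R = 49/60

Apply the ratio test: |a_{n+1}| / |a_n| = [(2(n+1)³ + 5(n+1) + 2)/(2n³ + 5n + 2)] · 3·100/(49·5), which tends to 60/49 as n → ∞.
The series converges when 60/49 · |t + 9| < 1, giving R = 49/60.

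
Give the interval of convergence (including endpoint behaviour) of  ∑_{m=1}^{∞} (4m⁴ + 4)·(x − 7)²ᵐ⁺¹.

The ratio of consecutive coefficients is (4(m+1)⁴ + 4)/(4m⁴ + 4) → 1.
Successive powers of (x − 7) differ by 2, so the series converges when |x − 7|² · 1 < 1, i.e. |x − 7| < √(1) = 1. So R = 1.
Check x = 8: the m-th term does not approach 0; divergence by the term test.
At x = 6: the terms have absolute value of order m⁴, which does not tend to 0, so the series diverges by the divergence test.

(6, 8)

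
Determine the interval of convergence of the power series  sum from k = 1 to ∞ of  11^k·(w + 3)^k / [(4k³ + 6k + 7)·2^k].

The ratio of consecutive coefficients is [(4k³ + 6k + 7)/(4(k+1)³ + 6(k+1) + 7)] · 11/2 → 11/2.
Convergence for |w + 3| · 11/2 < 1, i.e. |w + 3| < 2/11. So R = 2/11.
When w = -31/11, absolute convergence follows by limit comparison with Σ 1/k³.
At w = -35/11: the terms are on the order of 1/k³, so the series converges absolutely by comparison with the p-series (p = 3 > 1).

[-35/11, -31/11]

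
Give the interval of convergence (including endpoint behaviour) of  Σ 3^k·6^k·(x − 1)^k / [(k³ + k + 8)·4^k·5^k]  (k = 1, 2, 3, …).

[-1/9, 19/9]

The ratio of consecutive coefficients is [(k³ + k + 8)/((k+1)³ + (k+1) + 8)] · 3·6/(4·5) → 9/10.
Convergence for |x − 1| · 9/10 < 1, i.e. |x − 1| < 10/9. So R = 10/9.
When x = 19/9, absolute convergence follows by limit comparison with Σ 1/k³.
Endpoint x = -1/9: the series is dominated by a constant times Σ 1/k³, which converges (p = 3 > 1).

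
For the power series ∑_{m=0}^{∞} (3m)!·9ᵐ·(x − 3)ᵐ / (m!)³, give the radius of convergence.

R = 1/243

The ratio of consecutive coefficients is (3m+1)·(3m+2)·(3m+3)/(m+1)³ · 9 → 243.
Convergence for |x − 3| · 243 < 1, i.e. |x − 3| < 1/243. So R = 1/243.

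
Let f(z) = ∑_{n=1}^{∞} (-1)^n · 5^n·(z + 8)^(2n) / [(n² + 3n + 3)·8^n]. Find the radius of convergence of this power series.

Apply the ratio test: |a_{n+1}| / |a_n| = [(n² + 3n + 3)/((n+1)² + 3(n+1) + 3)] · 5/8, which tends to 5/8 as n → ∞.
Since the exponent of (z + 8) increases by 2 each term, convergence requires |z + 8|² < 8/5, hence R = 2√10/5.

R = 2√10/5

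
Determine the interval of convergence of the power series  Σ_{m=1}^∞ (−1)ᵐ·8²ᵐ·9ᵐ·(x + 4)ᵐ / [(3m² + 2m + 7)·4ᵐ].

[-577/144, -575/144]

The ratio of consecutive coefficients is [(3m² + 2m + 7)/(3(m+1)² + 2(m+1) + 7)] · 64·9/4 → 144.
The series converges when 144 · |x + 4| < 1, giving R = 1/144.
Endpoint x = -575/144: the terms are on the order of 1/m², so the series converges absolutely by comparison with the p-series (p = 2 > 1).
Endpoint x = -577/144: the series is dominated by a constant times Σ 1/m², which converges (p = 2 > 1).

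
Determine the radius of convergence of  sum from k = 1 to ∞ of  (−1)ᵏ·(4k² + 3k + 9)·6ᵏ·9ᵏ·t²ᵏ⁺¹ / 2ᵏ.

The ratio of consecutive coefficients is [(4(k+1)² + 3(k+1) + 9)/(4k² + 3k + 9)] · 6·9/2 → 27.
Writing y = t², the series in y has radius 1/27, so |t| < √(1/27) and R = √3/9.

R = √3/9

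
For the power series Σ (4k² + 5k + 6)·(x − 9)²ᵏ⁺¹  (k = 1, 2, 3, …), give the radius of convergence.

By the ratio test, |a_{k+1}/a_k| = (4(k+1)² + 5(k+1) + 6)/(4k² + 5k + 6) → 1.
Since the exponent of (x − 9) increases by 2 each term, convergence requires |x − 9|² < 1, hence R = 1.

R = 1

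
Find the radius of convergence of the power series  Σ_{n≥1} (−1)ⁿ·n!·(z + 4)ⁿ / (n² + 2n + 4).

R = 0

By the ratio test, |a_{n+1}/a_n| = (n+1) · (n² + 2n + 4)/((n+1)² + 2(n+1) + 4) → ∞.
The terms grow without bound for any (z + 4) ≠ 0, so R = 0 (convergence only at z = -4).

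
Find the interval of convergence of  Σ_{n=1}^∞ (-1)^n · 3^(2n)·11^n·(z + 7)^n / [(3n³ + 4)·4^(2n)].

[-709/99, -677/99]

The ratio of consecutive coefficients is [(3n³ + 4)/(3(n+1)³ + 4)] · 9·11/16 → 99/16.
The series converges when 99/16 · |z + 7| < 1, giving R = 16/99.
At z = -677/99: absolute convergence follows by limit comparison with Σ 1/n³.
Endpoint z = -709/99: the series is dominated by a constant times Σ 1/n³, which converges (p = 3 > 1).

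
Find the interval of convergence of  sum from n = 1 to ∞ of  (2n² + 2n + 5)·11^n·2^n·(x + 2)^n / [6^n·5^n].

(-37/11, -7/11)

The ratio of consecutive coefficients is [(2(n+1)² + 2(n+1) + 5)/(2n² + 2n + 5)] · 11·2/(6·5) → 11/15.
Hence the series converges for |x + 2| < 1/(11/15) = 15/11, so the radius of convergence is 15/11.
When x = -7/11, the n-th term does not approach 0; divergence by the term test.
When x = -37/11, the terms have absolute value of order n², which does not tend to 0, so the series diverges by the divergence test.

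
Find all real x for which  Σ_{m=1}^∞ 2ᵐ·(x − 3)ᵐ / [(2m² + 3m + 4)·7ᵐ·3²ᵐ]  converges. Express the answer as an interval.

[-57/2, 69/2]

Ratio test: |a_{m+1}/a_m| = [(2m² + 3m + 4)/(2(m+1)² + 3(m+1) + 4)] · 2/(7·9) → 2/63 as m → ∞.
Thus R = 1/(2/63) = 63/2.
When x = 69/2, the terms are on the order of 1/m², so the series converges absolutely by comparison with the p-series (p = 2 > 1).
When x = -57/2, the terms are on the order of 1/m², so the series converges absolutely by comparison with the p-series (p = 2 > 1).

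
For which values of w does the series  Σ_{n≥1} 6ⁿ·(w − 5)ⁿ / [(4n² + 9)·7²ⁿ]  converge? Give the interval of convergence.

[-19/6, 79/6]

The ratio of consecutive coefficients is [(4n² + 9)/(4(n+1)² + 9)] · 6/49 → 6/49.
Convergence for |w − 5| · 6/49 < 1, i.e. |w − 5| < 49/6. So R = 49/6.
Check w = 79/6: absolute convergence follows by limit comparison with Σ 1/n².
Check w = -19/6: absolute convergence follows by limit comparison with Σ 1/n².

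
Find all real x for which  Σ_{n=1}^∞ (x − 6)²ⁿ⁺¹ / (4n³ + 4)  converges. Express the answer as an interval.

Apply the ratio test: |a_{n+1}| / |a_n| = (4n³ + 4)/(4(n+1)³ + 4), which tends to 1 as n → ∞.
Since the exponent of (x − 6) increases by 2 each term, convergence requires |x − 6|² < 1, hence R = 1.
At x = 7: the terms are on the order of 1/n³, so the series converges absolutely by comparison with the p-series (p = 3 > 1).
When x = 5, absolute convergence follows by limit comparison with Σ 1/n³.

[5, 7]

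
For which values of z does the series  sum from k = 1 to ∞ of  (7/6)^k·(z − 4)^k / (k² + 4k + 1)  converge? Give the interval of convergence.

[22/7, 34/7]

Apply the ratio test: |a_{k+1}| / |a_k| = [(k² + 4k + 1)/((k+1)² + 4(k+1) + 1)] · 7/6, which tends to 7/6 as k → ∞.
Convergence for |z − 4| · 7/6 < 1, i.e. |z − 4| < 6/7. So R = 6/7.
Check z = 34/7: absolute convergence follows by limit comparison with Σ 1/k².
Endpoint z = 22/7: absolute convergence follows by limit comparison with Σ 1/k².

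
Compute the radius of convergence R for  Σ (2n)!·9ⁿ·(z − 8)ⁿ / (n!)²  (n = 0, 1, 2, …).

R = 1/36

By the ratio test, |a_{n+1}/a_n| = (2n+1)·(2n+2)/(n+1)² · 9 → 36.
The series converges when 36 · |z − 8| < 1, giving R = 1/36.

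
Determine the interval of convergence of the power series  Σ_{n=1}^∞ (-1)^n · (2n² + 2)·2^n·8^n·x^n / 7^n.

(-7/16, 7/16)

The ratio of consecutive coefficients is [(2(n+1)² + 2)/(2n² + 2)] · 2·8/7 → 16/7.
The series converges when 16/7 · |x| < 1, giving R = 7/16.
Check x = 7/16: the terms do not tend to 0, so the series diverges.
When x = -7/16, the terms have absolute value of order n², which does not tend to 0, so the series diverges by the divergence test.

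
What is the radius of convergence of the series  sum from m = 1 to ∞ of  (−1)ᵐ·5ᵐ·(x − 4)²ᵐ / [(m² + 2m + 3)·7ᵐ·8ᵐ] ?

Apply the ratio test: |a_{m+1}| / |a_m| = [(m² + 2m + 3)/((m+1)² + 2(m+1) + 3)] · 5/(7·8), which tends to 5/56 as m → ∞.
Since the exponent of (x − 4) increases by 2 each term, convergence requires |x − 4|² < 56/5, hence R = 2√70/5.

R = 2√70/5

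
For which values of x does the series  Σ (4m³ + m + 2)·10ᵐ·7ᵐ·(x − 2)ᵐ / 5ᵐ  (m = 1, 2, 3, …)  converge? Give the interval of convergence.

(27/14, 29/14)

Ratio test: |a_{m+1}/a_m| = [(4(m+1)³ + (m+1) + 2)/(4m³ + m + 2)] · 10·7/5 → 14 as m → ∞.
Hence the series converges for |x − 2| < 1/(14) = 1/14, so the radius of convergence is 1/14.
At x = 29/14: the m-th term does not approach 0; divergence by the term test.
Endpoint x = 27/14: the terms have absolute value of order m³, which does not tend to 0, so the series diverges by the divergence test.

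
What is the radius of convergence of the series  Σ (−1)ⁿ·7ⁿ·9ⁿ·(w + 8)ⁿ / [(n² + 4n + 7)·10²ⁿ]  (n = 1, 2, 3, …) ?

R = 100/63

By the ratio test, |a_{n+1}/a_n| = [(n² + 4n + 7)/((n+1)² + 4(n+1) + 7)] · 7·9/100 → 63/100.
Thus R = 1/(63/100) = 100/63.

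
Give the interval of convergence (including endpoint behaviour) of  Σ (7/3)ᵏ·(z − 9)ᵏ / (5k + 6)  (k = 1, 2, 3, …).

[60/7, 66/7)

Ratio test: |a_{k+1}/a_k| = [(5k + 6)/(5(k+1) + 6)] · 7/3 → 7/3 as k → ∞.
The series converges when 7/3 · |z − 9| < 1, giving R = 3/7.
Endpoint z = 66/7: the terms behave like c/k; limit comparison with the harmonic series gives divergence.
At z = 60/7: the terms alternate in sign and decrease monotonically to 0 in absolute value (size ~ c/k), so the alternating series test gives convergence.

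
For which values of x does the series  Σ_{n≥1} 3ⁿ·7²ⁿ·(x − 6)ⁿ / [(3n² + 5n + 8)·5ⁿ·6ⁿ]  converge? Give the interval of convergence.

Apply the ratio test: |a_{n+1}| / |a_n| = [(3n² + 5n + 8)/(3(n+1)² + 5(n+1) + 8)] · 3·49/(5·6), which tends to 49/10 as n → ∞.
Thus R = 1/(49/10) = 10/49.
Check x = 304/49: the series is dominated by a constant times Σ 1/n², which converges (p = 2 > 1).
Check x = 284/49: the series is dominated by a constant times Σ 1/n², which converges (p = 2 > 1).

[284/49, 304/49]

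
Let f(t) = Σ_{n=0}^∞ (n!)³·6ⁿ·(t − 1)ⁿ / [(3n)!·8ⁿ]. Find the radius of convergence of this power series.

By the ratio test, |a_{n+1}/a_n| = (n+1)³/[(3n+1)·(3n+2)·(3n+3)] · 6/8 → 1/36.
Convergence for |t − 1| · 1/36 < 1, i.e. |t − 1| < 36. So R = 36.

R = 36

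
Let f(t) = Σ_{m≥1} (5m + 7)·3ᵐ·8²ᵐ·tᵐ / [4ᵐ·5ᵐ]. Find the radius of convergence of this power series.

R = 5/48

Ratio test: |a_{m+1}/a_m| = [(5(m+1) + 7)/(5m + 7)] · 3·64/(4·5) → 48/5 as m → ∞.
Thus R = 1/(48/5) = 5/48.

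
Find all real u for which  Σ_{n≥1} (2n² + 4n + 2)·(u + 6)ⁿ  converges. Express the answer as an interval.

Ratio test: |a_{n+1}/a_n| = (2(n+1)² + 4(n+1) + 2)/(2n² + 4n + 2) → 1 as n → ∞.
Hence R = 1.
At u = -5: the terms do not tend to 0, so the series diverges.
At u = -7: the n-th term does not approach 0; divergence by the term test.

(-7, -5)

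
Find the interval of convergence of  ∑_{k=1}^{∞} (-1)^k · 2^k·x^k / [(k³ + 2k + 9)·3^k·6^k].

Ratio test: |a_{k+1}/a_k| = [(k³ + 2k + 9)/((k+1)³ + 2(k+1) + 9)] · 2/(3·6) → 1/9 as k → ∞.
Convergence for |x| · 1/9 < 1, i.e. |x| < 9. So R = 9.
At x = 9: the series is dominated by a constant times Σ 1/k³, which converges (p = 3 > 1).
Check x = -9: absolute convergence follows by limit comparison with Σ 1/k³.

[-9, 9]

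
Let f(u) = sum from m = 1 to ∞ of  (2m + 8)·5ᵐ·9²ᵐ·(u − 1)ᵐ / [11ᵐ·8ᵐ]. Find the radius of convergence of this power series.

Apply the ratio test: |a_{m+1}| / |a_m| = [(2(m+1) + 8)/(2m + 8)] · 5·81/(11·8), which tends to 405/88 as m → ∞.
The series converges when 405/88 · |u − 1| < 1, giving R = 88/405.

R = 88/405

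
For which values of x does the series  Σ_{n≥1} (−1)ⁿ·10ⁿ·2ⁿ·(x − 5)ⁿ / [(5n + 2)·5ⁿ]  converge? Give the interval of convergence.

(19/4, 21/4]

Apply the ratio test: |a_{n+1}| / |a_n| = [(5n + 2)/(5(n+1) + 2)] · 10·2/5, which tends to 4 as n → ∞.
Convergence for |x − 5| · 4 < 1, i.e. |x − 5| < 1/4. So R = 1/4.
Endpoint x = 21/4: the terms alternate in sign and decrease monotonically to 0 in absolute value (size ~ c/n), so the alternating series test gives convergence.
Check x = 19/4: the terms are asymptotic to a nonzero constant times 1/n, so the series diverges by limit comparison with Σ 1/n.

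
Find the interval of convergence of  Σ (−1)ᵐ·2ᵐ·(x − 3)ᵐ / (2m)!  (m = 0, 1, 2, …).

Ratio test: |a_{m+1}/a_m| = 2 · 1/[(2m+1)·(2m+2)] → 0 as m → ∞.
The ratio tends to 0 regardless of x, hence R = ∞.

(−∞, ∞)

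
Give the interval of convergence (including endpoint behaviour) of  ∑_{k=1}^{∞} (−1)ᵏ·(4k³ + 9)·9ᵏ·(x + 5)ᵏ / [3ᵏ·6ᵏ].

The ratio of consecutive coefficients is [(4(k+1)³ + 9)/(4k³ + 9)] · 9/(3·6) → 1/2.
The series converges when 1/2 · |x + 5| < 1, giving R = 2.
When x = -3, the terms do not tend to 0, so the series diverges.
Check x = -7: the terms do not tend to 0, so the series diverges.

(-7, -3)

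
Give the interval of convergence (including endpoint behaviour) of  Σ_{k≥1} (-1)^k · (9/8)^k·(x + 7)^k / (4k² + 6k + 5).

The ratio of consecutive coefficients is [(4k² + 6k + 5)/(4(k+1)² + 6(k+1) + 5)] · 9/8 → 9/8.
The series converges when 9/8 · |x + 7| < 1, giving R = 8/9.
Check x = -55/9: the series is dominated by a constant times Σ 1/k², which converges (p = 2 > 1).
Check x = -71/9: the terms are on the order of 1/k², so the series converges absolutely by comparison with the p-series (p = 2 > 1).

[-71/9, -55/9]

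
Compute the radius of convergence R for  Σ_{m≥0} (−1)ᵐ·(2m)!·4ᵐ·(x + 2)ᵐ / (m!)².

R = 1/16

The ratio of consecutive coefficients is (2m+1)·(2m+2)/(m+1)² · 4 → 16.
Hence the series converges for |x + 2| < 1/(16) = 1/16, so the radius of convergence is 1/16.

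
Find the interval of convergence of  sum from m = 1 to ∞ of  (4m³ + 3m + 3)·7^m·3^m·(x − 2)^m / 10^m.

(32/21, 52/21)

By the ratio test, |a_{m+1}/a_m| = [(4(m+1)³ + 3(m+1) + 3)/(4m³ + 3m + 3)] · 7·3/10 → 21/10.
Thus R = 1/(21/10) = 10/21.
At x = 52/21: the terms have absolute value of order m³, which does not tend to 0, so the series diverges by the divergence test.
Endpoint x = 32/21: the terms do not tend to 0, so the series diverges.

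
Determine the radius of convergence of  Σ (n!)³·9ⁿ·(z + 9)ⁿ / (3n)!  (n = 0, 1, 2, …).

R = 3

By the ratio test, |a_{n+1}/a_n| = (n+1)³/[(3n+1)·(3n+2)·(3n+3)] · 9 → 1/3.
Hence the series converges for |z + 9| < 1/(1/3) = 3, so the radius of convergence is 3.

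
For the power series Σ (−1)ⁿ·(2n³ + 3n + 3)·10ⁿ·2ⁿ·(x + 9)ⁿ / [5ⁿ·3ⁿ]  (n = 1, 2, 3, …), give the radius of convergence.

R = 3/4

The ratio of consecutive coefficients is [(2(n+1)³ + 3(n+1) + 3)/(2n³ + 3n + 3)] · 10·2/(5·3) → 4/3.
Hence the series converges for |x + 9| < 1/(4/3) = 3/4, so the radius of convergence is 3/4.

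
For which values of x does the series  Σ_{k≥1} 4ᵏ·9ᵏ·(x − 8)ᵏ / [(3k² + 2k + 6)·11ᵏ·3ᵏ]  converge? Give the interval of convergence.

[85/12, 107/12]

The ratio of consecutive coefficients is [(3k² + 2k + 6)/(3(k+1)² + 2(k+1) + 6)] · 4·9/(11·3) → 12/11.
The series converges when 12/11 · |x − 8| < 1, giving R = 11/12.
Endpoint x = 107/12: the series is dominated by a constant times Σ 1/k², which converges (p = 2 > 1).
At x = 85/12: absolute convergence follows by limit comparison with Σ 1/k².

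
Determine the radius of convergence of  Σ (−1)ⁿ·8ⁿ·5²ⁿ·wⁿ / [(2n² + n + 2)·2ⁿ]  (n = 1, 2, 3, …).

Apply the ratio test: |a_{n+1}| / |a_n| = [(2n² + n + 2)/(2(n+1)² + (n+1) + 2)] · 8·25/2, which tends to 100 as n → ∞.
Thus R = 1/(100) = 1/100.

R = 1/100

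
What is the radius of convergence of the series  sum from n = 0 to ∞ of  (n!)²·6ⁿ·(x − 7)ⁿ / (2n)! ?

The ratio of consecutive coefficients is (n+1)²/[(2n+1)·(2n+2)] · 6 → 3/2.
Convergence for |x − 7| · 3/2 < 1, i.e. |x − 7| < 2/3. So R = 2/3.

R = 2/3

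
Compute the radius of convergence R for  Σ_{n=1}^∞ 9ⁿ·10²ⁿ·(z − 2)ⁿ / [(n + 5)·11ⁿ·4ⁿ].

The ratio of consecutive coefficients is [(n + 5)/((n+1) + 5)] · 9·100/(11·4) → 225/11.
The series converges when 225/11 · |z − 2| < 1, giving R = 11/225.

R = 11/225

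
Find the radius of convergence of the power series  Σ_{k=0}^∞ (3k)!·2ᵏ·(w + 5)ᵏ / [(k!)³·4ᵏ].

The ratio of consecutive coefficients is (3k+1)·(3k+2)·(3k+3)/(k+1)³ · 2/4 → 27/2.
Convergence for |w + 5| · 27/2 < 1, i.e. |w + 5| < 2/27. So R = 2/27.

R = 2/27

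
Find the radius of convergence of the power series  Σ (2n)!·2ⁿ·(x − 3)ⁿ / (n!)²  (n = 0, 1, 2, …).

By the ratio test, |a_{n+1}/a_n| = (2n+1)·(2n+2)/(n+1)² · 2 → 8.
Thus R = 1/(8) = 1/8.

R = 1/8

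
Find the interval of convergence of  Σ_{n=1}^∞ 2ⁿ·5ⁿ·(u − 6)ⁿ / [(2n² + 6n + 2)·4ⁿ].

Apply the ratio test: |a_{n+1}| / |a_n| = [(2n² + 6n + 2)/(2(n+1)² + 6(n+1) + 2)] · 2·5/4, which tends to 5/2 as n → ∞.
Convergence for |u − 6| · 5/2 < 1, i.e. |u − 6| < 2/5. So R = 2/5.
When u = 32/5, absolute convergence follows by limit comparison with Σ 1/n².
At u = 28/5: the series is dominated by a constant times Σ 1/n², which converges (p = 2 > 1).

[28/5, 32/5]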